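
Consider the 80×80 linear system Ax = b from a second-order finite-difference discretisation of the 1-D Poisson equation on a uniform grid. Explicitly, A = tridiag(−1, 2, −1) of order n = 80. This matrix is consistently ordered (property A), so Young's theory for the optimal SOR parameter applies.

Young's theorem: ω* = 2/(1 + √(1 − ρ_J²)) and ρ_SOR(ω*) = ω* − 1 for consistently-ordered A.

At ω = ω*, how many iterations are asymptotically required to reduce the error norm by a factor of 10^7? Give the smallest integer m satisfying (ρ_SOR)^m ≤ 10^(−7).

ρ_J = max_k |cos(kπ/81)| = cos(π/81) = 0.9992480
√(1−ρ_J²) simplifies to sin(π/81) = 0.0387754.
[ω*] 2 ÷ (1 + 0.0387754) = 2 ÷ 1.0387754 = 1.9253440.
ρ(B_{ω*}) = ω*−1 = 0.9253440
Need (0.9253440)^m ≤ 10^(−7): m ≥ 7·ln10/|ln 0.9253440| = 16.1181/0.0775897 = 207.735 ⇒ m = 208.

m = 208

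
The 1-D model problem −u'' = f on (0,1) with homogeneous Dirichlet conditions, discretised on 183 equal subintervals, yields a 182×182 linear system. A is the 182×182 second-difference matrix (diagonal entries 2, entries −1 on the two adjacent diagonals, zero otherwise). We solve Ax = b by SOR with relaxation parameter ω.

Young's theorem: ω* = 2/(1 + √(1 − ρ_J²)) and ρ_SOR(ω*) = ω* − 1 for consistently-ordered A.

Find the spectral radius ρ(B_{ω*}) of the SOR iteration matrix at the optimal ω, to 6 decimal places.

spectrum of D⁻¹(L+U) = {cos(kπ/183) : 1≤k≤182}; ρ_J = cos(π/183) = 0.999853.
√(1−ρ_J²) simplifies to sin(π/183) = 0.0171663.
So ω* = 2/1.0171663 = 1.966247 (Young).
ρ_SOR = ω* − 1 = 1.966247 − 1 = 0.966247.

ρ_SOR = 0.966247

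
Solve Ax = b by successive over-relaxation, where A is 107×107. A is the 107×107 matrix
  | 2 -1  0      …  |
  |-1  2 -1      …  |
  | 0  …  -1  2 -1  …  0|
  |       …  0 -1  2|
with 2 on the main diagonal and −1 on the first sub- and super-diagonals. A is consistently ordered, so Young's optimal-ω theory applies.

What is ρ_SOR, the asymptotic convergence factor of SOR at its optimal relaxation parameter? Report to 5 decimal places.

ρ_SOR = 0.94347

spectrum of D⁻¹(L+U) = {cos(kπ/108) : 1≤k≤107}; ρ_J = cos(π/108) = 0.99958.
1 − cos²(π/108) = sin²(π/108) ⇒ √(1−ρ_J²) = sin(π/108) = 0.029085.
ω* = 2/(1 + 0.029085) = 2/1.029085 = 1.94347.
and ρ(B_{ω*}) = 1.94347 − 1 = 0.94347.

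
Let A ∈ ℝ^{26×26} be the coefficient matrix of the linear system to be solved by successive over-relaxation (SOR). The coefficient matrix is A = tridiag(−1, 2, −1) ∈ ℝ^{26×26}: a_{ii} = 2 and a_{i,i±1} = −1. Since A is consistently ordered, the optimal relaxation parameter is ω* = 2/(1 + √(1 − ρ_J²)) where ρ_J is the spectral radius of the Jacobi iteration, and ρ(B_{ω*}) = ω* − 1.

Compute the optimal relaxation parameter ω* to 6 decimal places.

ω* = 1.791966

spectrum of D⁻¹(L+U) = {cos(kπ/27) : 1≤k≤26}; ρ_J = cos(π/27) = 0.993238.
√(1−ρ_J²) simplifies to sin(π/27) = 0.1160929.
[ω*] 2 ÷ (1 + 0.1160929) = 2 ÷ 1.1160929 = 1.791966.
ρ(B_{ω*}) = ω*−1 = 0.791966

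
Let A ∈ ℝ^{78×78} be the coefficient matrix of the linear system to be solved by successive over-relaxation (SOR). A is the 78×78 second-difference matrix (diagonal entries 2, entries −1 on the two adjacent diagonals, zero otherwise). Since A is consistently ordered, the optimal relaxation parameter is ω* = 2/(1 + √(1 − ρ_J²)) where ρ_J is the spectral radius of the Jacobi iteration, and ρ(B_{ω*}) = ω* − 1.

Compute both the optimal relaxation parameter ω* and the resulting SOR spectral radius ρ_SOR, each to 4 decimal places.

n=78: λ(B_J) = 1 − λ(A)/2 = cos(kπ/79); k=1 gives ρ_J = 0.9992.
√(1 − cos²(π/79)) = sin(π/79) ≈ 0.03976.
So ω* = 2/1.03976 = 1.9235 (Young).
ρ_SOR = ω* − 1 = 1.9235 − 1 = 0.9235.

ω* = 1.9235, ρ_SOR = 0.9235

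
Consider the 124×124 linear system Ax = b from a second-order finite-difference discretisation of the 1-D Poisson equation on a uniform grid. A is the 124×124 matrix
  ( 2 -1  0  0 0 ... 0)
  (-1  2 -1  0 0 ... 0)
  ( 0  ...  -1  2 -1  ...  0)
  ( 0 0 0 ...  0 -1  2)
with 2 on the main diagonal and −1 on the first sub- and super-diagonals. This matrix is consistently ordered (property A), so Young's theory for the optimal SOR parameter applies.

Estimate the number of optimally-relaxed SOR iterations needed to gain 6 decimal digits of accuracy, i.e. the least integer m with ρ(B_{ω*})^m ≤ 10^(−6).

[ρ_J] n=124: ρ(B_J) = cos(π/(n+1)) = cos(π/125) = 0.9996842.
√(1−ρ_J²) simplifies to sin(π/125) = 0.0251301.
ω* = 2/(1+0.0251301) = 1.9509719
[ρ_SOR] ω* − 1 = 0.9509719.
m ≥ 6·ln10 / (−ln 0.9509719) = 274.822; smallest integer m = 275.

m = 275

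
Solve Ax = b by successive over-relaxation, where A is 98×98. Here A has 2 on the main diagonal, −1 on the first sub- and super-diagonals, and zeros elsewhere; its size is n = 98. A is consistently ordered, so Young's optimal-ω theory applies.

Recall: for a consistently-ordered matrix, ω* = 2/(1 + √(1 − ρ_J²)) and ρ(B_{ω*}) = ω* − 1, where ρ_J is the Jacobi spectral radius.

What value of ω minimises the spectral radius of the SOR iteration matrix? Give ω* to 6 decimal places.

ρ_J = max_k |cos(kπ/99)| = cos(π/99) = 0.999497
root = sin(π/99) = 0.0317279  (since 1−cos² = sin²).
ω* = 2 / (1 + 0.0317279) = 2 / 1.0317279 ≈ 1.938496.
ρ_SOR = ω* − 1 = 1.938496 − 1 = 0.938496.

ω* = 1.938496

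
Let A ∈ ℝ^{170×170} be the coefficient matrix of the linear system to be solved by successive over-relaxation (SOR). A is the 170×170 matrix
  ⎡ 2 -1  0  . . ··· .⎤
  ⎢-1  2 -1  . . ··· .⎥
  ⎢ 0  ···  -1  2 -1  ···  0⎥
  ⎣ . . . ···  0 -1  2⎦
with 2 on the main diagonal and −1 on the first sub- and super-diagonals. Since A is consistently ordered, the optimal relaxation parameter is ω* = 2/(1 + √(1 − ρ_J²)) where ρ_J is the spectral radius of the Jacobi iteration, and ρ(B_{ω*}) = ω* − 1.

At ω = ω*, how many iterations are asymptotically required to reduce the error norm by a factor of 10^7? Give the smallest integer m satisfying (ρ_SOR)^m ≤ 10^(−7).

½·tridiag(1,0,1) at n=170: λ_k = cos(kπ/171); max |λ| at k=1 ⇒ ρ_J = cos(π/171) ≈ 0.9998312.
1 − cos²(π/171) = sin²(π/171) ⇒ √(1−ρ_J²) = sin(π/171) = 0.0183709.
So ω* = 2/1.0183709 = 1.9639210 (Young).
Hence ρ(B_{ω*}) = 1.9639210 − 1 = 0.9639210.
(0.9639210)^m ≤ 10^{−7}  ⇒  m·ln(0.9639210) ≤ −7·ln10  ⇒  m ≥ 438.637  ⇒  m = 439

m = 439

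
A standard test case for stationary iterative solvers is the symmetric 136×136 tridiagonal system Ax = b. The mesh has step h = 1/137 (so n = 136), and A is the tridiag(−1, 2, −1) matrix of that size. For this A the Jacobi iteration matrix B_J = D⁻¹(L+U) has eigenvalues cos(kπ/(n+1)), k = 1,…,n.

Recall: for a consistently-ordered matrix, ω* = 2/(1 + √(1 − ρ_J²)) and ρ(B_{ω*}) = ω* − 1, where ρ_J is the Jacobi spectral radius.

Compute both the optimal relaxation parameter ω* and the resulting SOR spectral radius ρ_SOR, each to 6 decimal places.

ω* = 1.955169, ρ_SOR = 0.955169

[ρ_J] n=136: ρ(B_J) = cos(π/(n+1)) = cos(π/137) = 0.999737.
√(1 − cos²(π/137)) = sin(π/137) ≈ 0.0229293.
[ω*] 2 ÷ (1 + 0.0229293) = 2 ÷ 1.0229293 = 1.955169.
ρ(B_{ω*}) = ω*−1 = 0.955169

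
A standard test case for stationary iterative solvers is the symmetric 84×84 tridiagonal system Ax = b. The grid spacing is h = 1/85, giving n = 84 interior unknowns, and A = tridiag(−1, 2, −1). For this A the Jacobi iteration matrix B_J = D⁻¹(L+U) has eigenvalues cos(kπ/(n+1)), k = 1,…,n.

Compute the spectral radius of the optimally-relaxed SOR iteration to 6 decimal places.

ρ_SOR = 0.928731

With n=84, ρ(Jacobi) = cos(π/85) = 0.999317.
1 − cos²(π/85) = sin²(π/85) ⇒ √(1−ρ_J²) = sin(π/85) = 0.0369515.
Young: ω* = 2/(1+√(1−ρ_J²)) = 2/(1+0.0369515) = 2/1.0369515 = 1.928731.
[ρ_SOR] ω* − 1 = 0.928731.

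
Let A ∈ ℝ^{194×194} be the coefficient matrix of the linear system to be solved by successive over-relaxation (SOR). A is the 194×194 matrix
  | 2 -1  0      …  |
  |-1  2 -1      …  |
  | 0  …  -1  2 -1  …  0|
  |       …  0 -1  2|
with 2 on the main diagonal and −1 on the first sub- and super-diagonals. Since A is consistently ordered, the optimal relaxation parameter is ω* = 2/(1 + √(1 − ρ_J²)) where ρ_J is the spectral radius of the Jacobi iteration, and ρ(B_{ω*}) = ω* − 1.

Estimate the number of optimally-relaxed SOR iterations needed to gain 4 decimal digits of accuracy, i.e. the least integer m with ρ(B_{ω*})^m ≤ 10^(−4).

½·tridiag(1,0,1) at n=194: λ_k = cos(kπ/195); max |λ| at k=1 ⇒ ρ_J = cos(π/195) ≈ 0.9998702.
√(1−ρ_J²) simplifies to sin(π/195) = 0.0161100.
ω* = 2/(1 + 0.0161100) = 2/1.0161100 = 1.9682908.
[ρ_SOR] ω* − 1 = 0.9682908.
Need (0.9682908)^m ≤ 10^(−4): m ≥ 4·ln10/|ln 0.9682908| = 9.21034/0.0322228 = 285.833 ⇒ m = 286.

m = 286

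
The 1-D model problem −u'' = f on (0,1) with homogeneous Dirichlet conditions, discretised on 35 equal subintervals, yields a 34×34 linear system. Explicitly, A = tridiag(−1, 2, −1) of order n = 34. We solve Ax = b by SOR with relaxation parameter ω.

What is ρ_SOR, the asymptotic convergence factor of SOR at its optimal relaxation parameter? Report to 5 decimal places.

[ρ_J] n=34: ρ(B_J) = cos(π/(n+1)) = cos(π/35) = 0.99597.
root = sin(π/35) = 0.089639  (since 1−cos² = sin²).
ω* = 2/(1 + 0.089639) = 2/1.089639 = 1.83547.
At ω = 1.83547 every |λ(B_ω)| = ω−1, so ρ_SOR = 0.83547.

ρ_SOR = 0.83547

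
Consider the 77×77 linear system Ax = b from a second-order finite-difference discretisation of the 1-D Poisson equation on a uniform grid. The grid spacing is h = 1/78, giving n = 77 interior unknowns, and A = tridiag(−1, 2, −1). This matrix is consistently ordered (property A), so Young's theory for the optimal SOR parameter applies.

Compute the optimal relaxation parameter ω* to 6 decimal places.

n=77: λ(B_J) = 1 − λ(A)/2 = cos(kπ/78); k=1 gives ρ_J = 0.999189.
1 − cos²(π/78) = sin²(π/78) ⇒ √(1−ρ_J²) = sin(π/78) = 0.0402659.
ω* = 2/(1 + 0.0402659) = 2/1.0402659 = 1.922585.
[ρ_SOR] ω* − 1 = 0.922585.

ω* = 1.922585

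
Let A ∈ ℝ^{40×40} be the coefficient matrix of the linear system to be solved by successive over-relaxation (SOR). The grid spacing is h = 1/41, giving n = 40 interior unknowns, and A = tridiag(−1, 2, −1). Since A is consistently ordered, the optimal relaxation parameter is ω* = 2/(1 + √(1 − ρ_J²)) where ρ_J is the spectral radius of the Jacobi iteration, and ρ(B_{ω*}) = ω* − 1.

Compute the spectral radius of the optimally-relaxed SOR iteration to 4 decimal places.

ρ_SOR = 0.8578

spectrum of D⁻¹(L+U) = {cos(kπ/41) : 1≤k≤40}; ρ_J = cos(π/41) = 0.9971.
root = sin(π/41) = 0.07655  (since 1−cos² = sin²).
Young: ω* = 2/(1+√(1−ρ_J²)) = 2/(1+0.07655) = 2/1.07655 = 1.8578.
Hence ρ(B_{ω*}) = 1.8578 − 1 = 0.8578.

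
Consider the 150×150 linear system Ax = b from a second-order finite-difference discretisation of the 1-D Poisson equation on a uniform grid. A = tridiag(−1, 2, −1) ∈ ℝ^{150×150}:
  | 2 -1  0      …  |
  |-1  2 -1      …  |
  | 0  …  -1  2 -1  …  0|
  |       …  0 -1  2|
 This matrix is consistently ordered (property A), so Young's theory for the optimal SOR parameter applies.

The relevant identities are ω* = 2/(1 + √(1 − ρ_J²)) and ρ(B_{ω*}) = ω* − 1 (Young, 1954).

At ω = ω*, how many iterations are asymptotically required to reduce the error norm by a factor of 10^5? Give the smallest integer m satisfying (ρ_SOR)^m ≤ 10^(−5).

With n=150, ρ(Jacobi) = cos(π/151) = 0.9997836.
1 − cos²(π/151) = sin²(π/151) ⇒ √(1−ρ_J²) = sin(π/151) = 0.0208037.
ω* = 2/(1+0.0208037) = 1.9592405
ρ_SOR = ω* − 1 ≈ 0.9592405.
Need (0.9592405)^m ≤ 10^(−5): m ≥ 5·ln10/|ln 0.9592405| = 11.5129/0.0416135 = 276.663 ⇒ m = 277.

m = 277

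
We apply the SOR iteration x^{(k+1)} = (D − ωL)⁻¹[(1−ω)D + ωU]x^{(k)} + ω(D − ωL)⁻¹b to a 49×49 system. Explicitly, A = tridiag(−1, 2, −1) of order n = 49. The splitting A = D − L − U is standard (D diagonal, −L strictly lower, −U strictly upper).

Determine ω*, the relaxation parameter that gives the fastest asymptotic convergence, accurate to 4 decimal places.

ρ_J = max_k |cos(kπ/50)| = cos(π/50) = 0.9980
√(1−ρ_J²) = |sin(π/50)| = 0.06279
Then 2/(1+√(1−ρ_J²)) = 2/(1+0.06279); ω* = 2/1.06279 = 1.8818.
ρ(B_{ω*}) = ω*−1 = 0.8818

ω* = 1.8818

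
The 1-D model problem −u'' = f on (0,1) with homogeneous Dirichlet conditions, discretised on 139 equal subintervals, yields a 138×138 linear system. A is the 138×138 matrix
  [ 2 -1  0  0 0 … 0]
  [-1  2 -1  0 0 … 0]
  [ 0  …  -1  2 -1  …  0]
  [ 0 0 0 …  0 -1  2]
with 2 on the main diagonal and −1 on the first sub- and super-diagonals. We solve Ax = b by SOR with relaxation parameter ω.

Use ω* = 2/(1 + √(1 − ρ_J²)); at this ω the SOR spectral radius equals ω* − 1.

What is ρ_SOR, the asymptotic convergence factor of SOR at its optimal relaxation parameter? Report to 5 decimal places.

ρ_SOR = 0.95580

n=138: λ(B_J) = 1 − λ(A)/2 = cos(kπ/139); k=1 gives ρ_J = 0.99974.
√(1 − cos²(π/139)) = sin(π/139) ≈ 0.022599.
ω* = 2/(1 + 0.022599) = 2/1.022599 = 1.95580.
ρ_SOR = ω* − 1 ≈ 0.95580.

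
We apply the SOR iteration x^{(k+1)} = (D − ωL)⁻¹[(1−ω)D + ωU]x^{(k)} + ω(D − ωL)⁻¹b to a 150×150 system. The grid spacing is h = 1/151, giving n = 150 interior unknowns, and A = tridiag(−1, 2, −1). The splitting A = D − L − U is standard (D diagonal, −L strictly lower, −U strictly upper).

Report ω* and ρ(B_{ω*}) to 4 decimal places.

ω* = 1.9592, ρ_SOR = 0.9592

spectrum of D⁻¹(L+U) = {cos(kπ/151) : 1≤k≤150}; ρ_J = cos(π/151) = 0.9998.
√(1 − cos²(π/151)) = sin(π/151) ≈ 0.02080.
[ω*] 2 ÷ (1 + 0.02080) = 2 ÷ 1.02080 = 1.9592.
ρ_SOR = ω* − 1 = 1.9592 − 1 = 0.9592.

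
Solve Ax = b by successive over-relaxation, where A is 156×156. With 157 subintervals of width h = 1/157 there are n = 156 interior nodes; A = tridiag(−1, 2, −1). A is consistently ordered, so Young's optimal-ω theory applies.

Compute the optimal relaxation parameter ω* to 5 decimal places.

spectrum of D⁻¹(L+U) = {cos(kπ/157) : 1≤k≤156}; ρ_J = cos(π/157) = 0.99980.
1 − cos²(π/157) = sin²(π/157) ⇒ √(1−ρ_J²) = sin(π/157) = 0.020009.
So ω* = 2/1.020009 = 1.96077 (Young).
ρ_SOR = ω* − 1 ≈ 0.96077.

ω* = 1.96077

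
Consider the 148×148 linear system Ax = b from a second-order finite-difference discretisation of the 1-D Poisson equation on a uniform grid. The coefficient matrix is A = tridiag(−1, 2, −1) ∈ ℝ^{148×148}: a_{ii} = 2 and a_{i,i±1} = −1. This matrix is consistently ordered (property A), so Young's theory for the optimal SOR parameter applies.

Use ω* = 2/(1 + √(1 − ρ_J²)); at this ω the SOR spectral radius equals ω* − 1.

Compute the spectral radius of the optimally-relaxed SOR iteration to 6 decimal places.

ρ_J = max_k |cos(kπ/149)| = cos(π/149) = 0.999778
1 − cos²(π/149) = sin²(π/149) ⇒ √(1−ρ_J²) = sin(π/149) = 0.0210830.
[ω*] 2 ÷ (1 + 0.0210830) = 2 ÷ 1.0210830 = 1.958705.
Hence ρ(B_{ω*}) = 1.958705 − 1 = 0.958705.

ρ_SOR = 0.958705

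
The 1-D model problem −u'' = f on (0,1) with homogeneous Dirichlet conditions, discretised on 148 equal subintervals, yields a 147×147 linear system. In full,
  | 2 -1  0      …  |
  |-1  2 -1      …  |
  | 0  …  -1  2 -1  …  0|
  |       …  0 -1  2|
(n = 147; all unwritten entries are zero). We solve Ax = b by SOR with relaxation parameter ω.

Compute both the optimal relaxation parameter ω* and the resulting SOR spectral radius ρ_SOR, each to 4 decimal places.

[ρ_J] n=147: ρ(B_J) = cos(π/(n+1)) = cos(π/148) = 0.9998.
√(1 − cos²(π/148)) = sin(π/148) ≈ 0.02123.
So ω* = 2/1.02123 = 1.9584 (Young).
[ρ_SOR] ω* − 1 = 0.9584.

ω* = 1.9584, ρ_SOR = 0.9584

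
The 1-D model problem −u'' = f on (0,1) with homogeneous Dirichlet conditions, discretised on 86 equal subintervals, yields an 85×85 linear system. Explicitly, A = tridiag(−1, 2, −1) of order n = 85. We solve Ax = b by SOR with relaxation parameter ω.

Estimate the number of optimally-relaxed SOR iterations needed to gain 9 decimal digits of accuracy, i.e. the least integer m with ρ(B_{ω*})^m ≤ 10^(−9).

m = 284

½·tridiag(1,0,1) at n=85: λ_k = cos(kπ/86); max |λ| at k=1 ⇒ ρ_J = cos(π/86) ≈ 0.9993328.
√(1 − cos²(π/86)) = sin(π/86) ≈ 0.0365220.
ω* = 2 / (1 + 0.0365220) = 2 / 1.0365220 ≈ 1.9295297.
Hence ρ(B_{ω*}) = 1.9295297 − 1 = 0.9295297.
9·ln10 = 20.7233; −ln(0.9295297) = 0.0730765; m = ⌈20.7233/0.0730765⌉ = ⌈283.584⌉ = 284.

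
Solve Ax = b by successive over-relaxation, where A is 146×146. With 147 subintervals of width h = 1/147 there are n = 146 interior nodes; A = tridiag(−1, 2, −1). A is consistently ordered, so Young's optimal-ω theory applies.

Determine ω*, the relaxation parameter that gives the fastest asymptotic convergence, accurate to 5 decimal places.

ω* = 1.95815

n=146: λ(B_J) = 1 − λ(A)/2 = cos(kπ/147); k=1 gives ρ_J = 0.99977.
1 − cos²(π/147) = sin²(π/147) ⇒ √(1−ρ_J²) = sin(π/147) = 0.021370.
ω* = 2/(1+0.021370) = 1.95815
ρ_SOR = ω* − 1 ≈ 0.95815.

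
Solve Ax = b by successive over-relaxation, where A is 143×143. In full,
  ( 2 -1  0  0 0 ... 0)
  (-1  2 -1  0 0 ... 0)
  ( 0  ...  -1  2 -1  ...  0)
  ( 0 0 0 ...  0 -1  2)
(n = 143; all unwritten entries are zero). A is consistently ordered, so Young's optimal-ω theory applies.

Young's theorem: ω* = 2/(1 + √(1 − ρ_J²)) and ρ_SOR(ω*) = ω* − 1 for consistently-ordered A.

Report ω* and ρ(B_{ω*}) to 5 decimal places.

B_J for the 143×143 system has eigenvalues cos(kπ/144); ρ_J = cos(π/144) = 0.99976.
root = sin(π/144) = 0.021815  (since 1−cos² = sin²).
ω* = 2/(1 + 0.021815) = 2/1.021815 = 1.95730.
[ρ_SOR] ω* − 1 = 0.95730.

ω* = 1.95730, ρ_SOR = 0.95730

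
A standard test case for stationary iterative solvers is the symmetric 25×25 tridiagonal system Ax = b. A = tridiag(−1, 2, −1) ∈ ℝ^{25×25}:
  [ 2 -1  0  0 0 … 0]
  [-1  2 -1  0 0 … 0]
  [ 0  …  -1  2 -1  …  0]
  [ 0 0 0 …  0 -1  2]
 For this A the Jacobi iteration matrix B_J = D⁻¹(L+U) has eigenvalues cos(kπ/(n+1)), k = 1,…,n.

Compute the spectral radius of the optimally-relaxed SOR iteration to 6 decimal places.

ρ_SOR = 0.784859

spectrum of D⁻¹(L+U) = {cos(kπ/26) : 1≤k≤25}; ρ_J = cos(π/26) = 0.992709.
√(1−ρ_J²) = |sin(π/26)| = 0.1205367
ω* = 2/(1+0.1205367) = 1.784859
[ρ_SOR] ω* − 1 = 0.784859.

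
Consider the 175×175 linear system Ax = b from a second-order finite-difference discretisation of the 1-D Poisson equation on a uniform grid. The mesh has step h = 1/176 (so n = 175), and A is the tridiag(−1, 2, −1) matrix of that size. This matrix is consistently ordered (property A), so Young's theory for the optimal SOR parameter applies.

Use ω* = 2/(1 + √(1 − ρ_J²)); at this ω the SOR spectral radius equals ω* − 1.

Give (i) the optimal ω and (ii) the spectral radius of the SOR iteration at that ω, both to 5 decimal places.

n=175: λ(B_J) = 1 − λ(A)/2 = cos(kπ/176); k=1 gives ρ_J = 0.99984.
root = sin(π/176) = 0.017849  (since 1−cos² = sin²).
Young: ω* = 2/(1+√(1−ρ_J²)) = 2/(1+0.017849) = 2/1.017849 = 1.96493.
ρ_SOR = ω* − 1 = 1.96493 − 1 = 0.96493.

ω* = 1.96493, ρ_SOR = 0.96493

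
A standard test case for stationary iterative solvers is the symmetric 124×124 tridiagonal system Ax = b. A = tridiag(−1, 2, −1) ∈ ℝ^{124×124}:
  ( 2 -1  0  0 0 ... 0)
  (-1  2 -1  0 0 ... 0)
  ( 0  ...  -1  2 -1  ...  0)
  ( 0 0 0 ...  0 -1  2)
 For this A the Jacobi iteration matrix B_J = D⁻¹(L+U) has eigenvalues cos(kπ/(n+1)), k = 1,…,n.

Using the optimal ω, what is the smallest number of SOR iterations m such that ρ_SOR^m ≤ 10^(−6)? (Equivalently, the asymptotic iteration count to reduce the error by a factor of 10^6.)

½·tridiag(1,0,1) at n=124: λ_k = cos(kπ/125); max |λ| at k=1 ⇒ ρ_J = cos(π/125) ≈ 0.9996842.
1 − cos²(π/125) = sin²(π/125) ⇒ √(1−ρ_J²) = sin(π/125) = 0.0251301.
ω* = 2 / (1 + 0.0251301) = 2 / 1.0251301 ≈ 1.9509719.
and ρ(B_{ω*}) = 1.9509719 − 1 = 0.9509719.
m ≥ 6·ln10 / (−ln 0.9509719) = 274.822; smallest integer m = 275.

m = 275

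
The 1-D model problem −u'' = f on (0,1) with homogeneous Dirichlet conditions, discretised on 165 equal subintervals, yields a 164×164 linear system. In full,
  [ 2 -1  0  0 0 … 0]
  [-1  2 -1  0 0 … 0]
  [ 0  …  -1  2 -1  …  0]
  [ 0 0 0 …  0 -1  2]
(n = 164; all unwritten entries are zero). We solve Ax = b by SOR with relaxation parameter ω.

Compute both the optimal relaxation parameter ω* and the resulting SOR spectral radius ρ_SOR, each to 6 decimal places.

½·tridiag(1,0,1) at n=164: λ_k = cos(kπ/165); max |λ| at k=1 ⇒ ρ_J = cos(π/165) ≈ 0.999819.
1 − cos²(π/165) = sin²(π/165) ⇒ √(1−ρ_J²) = sin(π/165) = 0.0190388.
So ω* = 2/1.0190388 = 1.962634 (Young).
Hence ρ(B_{ω*}) = 1.962634 − 1 = 0.962634.

ω* = 1.962634, ρ_SOR = 0.962634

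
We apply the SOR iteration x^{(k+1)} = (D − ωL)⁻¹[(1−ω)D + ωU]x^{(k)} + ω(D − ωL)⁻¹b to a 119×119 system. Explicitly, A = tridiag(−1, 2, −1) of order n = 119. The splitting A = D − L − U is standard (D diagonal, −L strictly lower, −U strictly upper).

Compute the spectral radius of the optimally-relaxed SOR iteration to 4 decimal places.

ρ_SOR = 0.9490

B_J for the 119×119 system has eigenvalues cos(kπ/120); ρ_J = cos(π/120) = 0.9997.
1 − cos²(π/120) = sin²(π/120) ⇒ √(1−ρ_J²) = sin(π/120) = 0.02618.
Young: ω* = 2/(1+√(1−ρ_J²)) = 2/(1+0.02618) = 2/1.02618 = 1.9490.
ρ_SOR = ω* − 1 ≈ 0.9490.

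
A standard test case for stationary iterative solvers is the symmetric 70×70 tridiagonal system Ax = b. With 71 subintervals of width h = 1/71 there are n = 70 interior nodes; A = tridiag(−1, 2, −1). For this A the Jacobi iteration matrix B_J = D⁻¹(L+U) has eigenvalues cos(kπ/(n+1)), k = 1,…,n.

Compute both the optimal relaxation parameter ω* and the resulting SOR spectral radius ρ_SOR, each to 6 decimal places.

½·tridiag(1,0,1) at n=70: λ_k = cos(kπ/71); max |λ| at k=1 ⇒ ρ_J = cos(π/71) ≈ 0.999021.
1 − cos²(π/71) = sin²(π/71) ⇒ √(1−ρ_J²) = sin(π/71) = 0.0442333.
ω* = 2/(1+0.0442333) = 1.915281
[ρ_SOR] ω* − 1 = 0.915281.

ω* = 1.915281, ρ_SOR = 0.915281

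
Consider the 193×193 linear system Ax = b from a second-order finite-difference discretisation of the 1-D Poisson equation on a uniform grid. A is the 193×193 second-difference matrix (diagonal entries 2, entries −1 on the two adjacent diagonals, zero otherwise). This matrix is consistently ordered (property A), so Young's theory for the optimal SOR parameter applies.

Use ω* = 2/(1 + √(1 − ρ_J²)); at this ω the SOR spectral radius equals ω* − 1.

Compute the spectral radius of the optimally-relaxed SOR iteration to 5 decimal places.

n=193: λ(B_J) = 1 − λ(A)/2 = cos(kπ/194); k=1 gives ρ_J = 0.99987.
√(1 − cos²(π/194)) = sin(π/194) ≈ 0.016193.
[ω*] 2 ÷ (1 + 0.016193) = 2 ÷ 1.016193 = 1.96813.
and ρ(B_{ω*}) = 1.96813 − 1 = 0.96813.

ρ_SOR = 0.96813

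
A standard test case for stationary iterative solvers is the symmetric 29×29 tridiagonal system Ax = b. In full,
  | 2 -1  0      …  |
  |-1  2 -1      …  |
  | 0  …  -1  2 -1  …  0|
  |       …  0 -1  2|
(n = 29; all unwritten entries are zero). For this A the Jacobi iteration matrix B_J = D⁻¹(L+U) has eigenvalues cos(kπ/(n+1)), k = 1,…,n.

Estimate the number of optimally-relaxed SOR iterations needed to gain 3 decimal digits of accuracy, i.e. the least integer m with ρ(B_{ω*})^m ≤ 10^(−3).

m = 33

[ρ_J] n=29: ρ(B_J) = cos(π/(n+1)) = cos(π/30) = 0.9945219.
√(1−ρ_J²) = |sin(π/30)| = 0.1045285
ω* = 2/(1 + 0.1045285) = 2/1.1045285 = 1.8107274.
ρ_SOR = ω* − 1 ≈ 0.8107274.
Need (0.8107274)^m ≤ 10^(−3): m ≥ 3·ln10/|ln 0.8107274| = 6.90776/0.209823 = 32.922 ⇒ m = 33.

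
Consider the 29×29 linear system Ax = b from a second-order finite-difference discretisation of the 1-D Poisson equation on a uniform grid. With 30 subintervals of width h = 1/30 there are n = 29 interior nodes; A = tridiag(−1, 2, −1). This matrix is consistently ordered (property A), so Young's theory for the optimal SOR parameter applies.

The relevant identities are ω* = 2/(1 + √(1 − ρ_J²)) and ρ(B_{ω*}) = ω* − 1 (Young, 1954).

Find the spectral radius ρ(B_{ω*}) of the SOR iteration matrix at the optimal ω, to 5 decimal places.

ρ_SOR = 0.81073

With n=29, ρ(Jacobi) = cos(π/30) = 0.99452.
√(1−ρ_J²) simplifies to sin(π/30) = 0.104528.
Then 2/(1+√(1−ρ_J²)) = 2/(1+0.104528); ω* = 2/1.104528 = 1.81073.
and ρ(B_{ω*}) = 1.81073 − 1 = 0.81073.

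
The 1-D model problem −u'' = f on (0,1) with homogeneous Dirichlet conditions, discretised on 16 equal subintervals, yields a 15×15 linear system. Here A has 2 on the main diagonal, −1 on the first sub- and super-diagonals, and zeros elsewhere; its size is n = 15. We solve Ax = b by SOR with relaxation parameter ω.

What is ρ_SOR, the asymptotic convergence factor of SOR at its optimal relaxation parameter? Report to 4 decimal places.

spectrum of D⁻¹(L+U) = {cos(kπ/16) : 1≤k≤15}; ρ_J = cos(π/16) = 0.9808.
√(1−ρ_J²) simplifies to sin(π/16) = 0.19509.
ω* = 2 / (1 + 0.19509) = 2 / 1.19509 ≈ 1.6735.
[ρ_SOR] ω* − 1 = 0.6735.

ρ_SOR = 0.6735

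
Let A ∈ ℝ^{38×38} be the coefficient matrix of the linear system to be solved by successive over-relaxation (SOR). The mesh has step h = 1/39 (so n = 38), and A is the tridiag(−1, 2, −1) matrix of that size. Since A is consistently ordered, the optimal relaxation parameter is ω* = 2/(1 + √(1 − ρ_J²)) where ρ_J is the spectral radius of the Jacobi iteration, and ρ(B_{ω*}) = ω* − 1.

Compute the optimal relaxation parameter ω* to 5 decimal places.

ω* = 1.85105

[ρ_J] n=38: ρ(B_J) = cos(π/(n+1)) = cos(π/39) = 0.99676.
√(1 − cos²(π/39)) = sin(π/39) ≈ 0.080467.
Young: ω* = 2/(1+√(1−ρ_J²)) = 2/(1+0.080467) = 2/1.080467 = 1.85105.
and ρ(B_{ω*}) = 1.85105 − 1 = 0.85105.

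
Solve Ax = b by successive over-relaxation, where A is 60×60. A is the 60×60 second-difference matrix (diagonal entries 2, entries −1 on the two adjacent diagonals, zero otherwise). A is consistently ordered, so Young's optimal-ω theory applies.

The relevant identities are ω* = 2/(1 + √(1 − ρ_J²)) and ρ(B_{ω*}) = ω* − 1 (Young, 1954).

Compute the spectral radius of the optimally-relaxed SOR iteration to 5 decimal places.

With n=60, ρ(Jacobi) = cos(π/61) = 0.99867.
√(1 − cos²(π/61)) = sin(π/61) ≈ 0.051479.
ω* = 2/(1 + 0.051479) = 2/1.051479 = 1.90208.
ρ_SOR = ω* − 1 ≈ 0.90208.

ρ_SOR = 0.90208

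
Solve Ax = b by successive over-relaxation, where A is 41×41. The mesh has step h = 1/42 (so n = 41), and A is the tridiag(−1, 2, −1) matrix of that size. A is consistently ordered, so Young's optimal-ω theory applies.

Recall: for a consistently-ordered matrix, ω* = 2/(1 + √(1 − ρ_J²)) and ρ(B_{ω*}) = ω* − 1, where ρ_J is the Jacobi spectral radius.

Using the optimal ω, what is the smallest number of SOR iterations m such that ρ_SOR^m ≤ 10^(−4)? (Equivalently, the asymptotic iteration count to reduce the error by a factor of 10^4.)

m = 62

ρ_J = max_k |cos(kπ/42)| = cos(π/42) = 0.9972038
√(1−ρ_J²) = |sin(π/42)| = 0.0747301
So ω* = 2/1.0747301 = 1.8609323 (Young).
and ρ(B_{ω*}) = 1.8609323 − 1 = 0.8609323.
For 4 digits: m = 4·ln10 / (−ln 0.8609323) = 9.21034/0.149739 = 61.509; round up → m = 62.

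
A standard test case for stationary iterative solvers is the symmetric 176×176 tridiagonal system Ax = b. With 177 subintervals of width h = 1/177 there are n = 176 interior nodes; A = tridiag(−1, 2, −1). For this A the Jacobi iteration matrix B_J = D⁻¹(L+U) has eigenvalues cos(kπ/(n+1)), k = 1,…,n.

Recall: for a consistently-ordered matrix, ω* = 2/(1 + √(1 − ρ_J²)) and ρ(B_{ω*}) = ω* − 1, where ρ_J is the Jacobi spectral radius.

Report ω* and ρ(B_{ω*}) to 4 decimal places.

ω* = 1.9651, ρ_SOR = 0.9651

ρ_J = max_k |cos(kπ/177)| = cos(π/177) = 0.9998
root = sin(π/177) = 0.01775  (since 1−cos² = sin²).
ω* = 2/(1 + 0.01775) = 2/1.01775 = 1.9651.
ρ(B_{ω*}) = ω*−1 = 0.9651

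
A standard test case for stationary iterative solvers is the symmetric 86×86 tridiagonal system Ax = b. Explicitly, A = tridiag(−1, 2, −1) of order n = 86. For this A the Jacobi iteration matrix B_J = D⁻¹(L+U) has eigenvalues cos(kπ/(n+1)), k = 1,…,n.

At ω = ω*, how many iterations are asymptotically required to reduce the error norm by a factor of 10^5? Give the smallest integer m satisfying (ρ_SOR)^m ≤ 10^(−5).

[ρ_J] n=86: ρ(B_J) = cos(π/(n+1)) = cos(π/87) = 0.9993481.
√(1 − cos²(π/87)) = sin(π/87) ≈ 0.0361024.
Young: ω* = 2/(1+√(1−ρ_J²)) = 2/(1+0.0361024) = 2/1.0361024 = 1.9303111.
At ω = 1.9303111 every |λ(B_ω)| = ω−1, so ρ_SOR = 0.9303111.
m ≥ 5·ln10 / (−ln 0.9303111) = 159.379; smallest integer m = 160.

m = 160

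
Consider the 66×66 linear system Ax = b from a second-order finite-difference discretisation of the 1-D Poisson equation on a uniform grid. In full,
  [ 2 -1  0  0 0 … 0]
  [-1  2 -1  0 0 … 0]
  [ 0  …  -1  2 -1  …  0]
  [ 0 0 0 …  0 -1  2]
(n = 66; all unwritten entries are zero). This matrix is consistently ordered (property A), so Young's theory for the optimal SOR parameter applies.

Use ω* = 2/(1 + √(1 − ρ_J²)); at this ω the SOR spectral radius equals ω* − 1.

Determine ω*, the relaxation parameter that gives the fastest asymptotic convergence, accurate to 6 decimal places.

spectrum of D⁻¹(L+U) = {cos(kπ/67) : 1≤k≤66}; ρ_J = cos(π/67) = 0.998901.
√(1−ρ_J²) = |sin(π/67)| = 0.0468723
So ω* = 2/1.0468723 = 1.910453 (Young).
ρ_SOR = ω* − 1 = 1.910453 − 1 = 0.910453.

ω* = 1.910453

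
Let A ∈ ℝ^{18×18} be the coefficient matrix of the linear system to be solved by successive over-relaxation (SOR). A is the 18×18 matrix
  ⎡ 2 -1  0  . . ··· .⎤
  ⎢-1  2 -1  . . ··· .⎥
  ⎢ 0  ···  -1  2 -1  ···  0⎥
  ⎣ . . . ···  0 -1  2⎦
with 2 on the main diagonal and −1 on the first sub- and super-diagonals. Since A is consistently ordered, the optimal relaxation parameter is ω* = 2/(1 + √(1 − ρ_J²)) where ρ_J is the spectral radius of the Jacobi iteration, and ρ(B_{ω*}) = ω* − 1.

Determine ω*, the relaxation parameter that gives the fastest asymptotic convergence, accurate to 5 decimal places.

spectrum of D⁻¹(L+U) = {cos(kπ/19) : 1≤k≤18}; ρ_J = cos(π/19) = 0.98636.
√(1 − cos²(π/19)) = sin(π/19) ≈ 0.164595.
ω* = 2/(1+0.164595) = 1.71734
ρ(B_{ω*}) = ω*−1 = 0.71734

ω* = 1.71734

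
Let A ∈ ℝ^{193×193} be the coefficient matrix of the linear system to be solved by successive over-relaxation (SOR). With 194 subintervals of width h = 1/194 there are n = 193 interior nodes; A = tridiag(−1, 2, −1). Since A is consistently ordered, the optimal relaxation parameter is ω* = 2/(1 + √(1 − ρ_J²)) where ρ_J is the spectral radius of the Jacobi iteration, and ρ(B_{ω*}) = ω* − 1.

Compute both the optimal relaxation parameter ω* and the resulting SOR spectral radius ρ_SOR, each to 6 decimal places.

B_J for the 193×193 system has eigenvalues cos(kπ/194); ρ_J = cos(π/194) = 0.999869.
√(1−ρ_J²) = |sin(π/194)| = 0.0161931
[ω*] 2 ÷ (1 + 0.0161931) = 2 ÷ 1.0161931 = 1.968130.
ρ_SOR = ω* − 1 = 1.968130 − 1 = 0.968130.

ω* = 1.968130, ρ_SOR = 0.968130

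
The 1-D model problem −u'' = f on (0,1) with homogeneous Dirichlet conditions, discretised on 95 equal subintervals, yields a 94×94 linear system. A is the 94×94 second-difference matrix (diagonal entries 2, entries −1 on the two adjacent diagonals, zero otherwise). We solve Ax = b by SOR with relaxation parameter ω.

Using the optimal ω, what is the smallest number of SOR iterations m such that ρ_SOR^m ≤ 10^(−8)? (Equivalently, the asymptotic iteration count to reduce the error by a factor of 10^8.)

½·tridiag(1,0,1) at n=94: λ_k = cos(kπ/95); max |λ| at k=1 ⇒ ρ_J = cos(π/95) ≈ 0.9994533.
√(1 − cos²(π/95)) = sin(π/95) ≈ 0.0330634.
ω* = 2/(1+0.0330634) = 1.9359896
Hence ρ(B_{ω*}) = 1.9359896 − 1 = 0.9359896.
ρ_SOR^m ≤ 10^(−8) ⇔ m ≥ 8·ln10/(−ln 0.9359896) = 18.4207/0.0661509 = 278.465; m = ⌈278.465⌉ = 279.

m = 279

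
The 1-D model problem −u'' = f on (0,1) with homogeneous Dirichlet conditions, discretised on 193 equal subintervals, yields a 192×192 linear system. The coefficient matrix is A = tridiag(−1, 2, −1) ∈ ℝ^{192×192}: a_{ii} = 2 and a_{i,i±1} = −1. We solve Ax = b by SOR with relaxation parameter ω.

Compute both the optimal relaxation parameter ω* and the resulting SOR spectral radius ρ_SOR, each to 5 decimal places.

[ρ_J] n=192: ρ(B_J) = cos(π/(n+1)) = cos(π/193) = 0.99987.
√(1−ρ_J²) simplifies to sin(π/193) = 0.016277.
ω* = 2/(1 + 0.016277) = 2/1.016277 = 1.96797.
ρ(B_{ω*}) = ω*−1 = 0.96797

ω* = 1.96797, ρ_SOR = 0.96797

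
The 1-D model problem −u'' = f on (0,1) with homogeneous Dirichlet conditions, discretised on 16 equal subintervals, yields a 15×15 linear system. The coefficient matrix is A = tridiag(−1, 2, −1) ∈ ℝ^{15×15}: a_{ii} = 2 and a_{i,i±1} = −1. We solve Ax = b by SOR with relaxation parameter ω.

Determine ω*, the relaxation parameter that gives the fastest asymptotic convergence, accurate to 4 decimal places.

ω* = 1.6735

B_J for the 15×15 system has eigenvalues cos(kπ/16); ρ_J = cos(π/16) = 0.9808.
√(1−ρ_J²) = |sin(π/16)| = 0.19509
ω* = 2/(1 + 0.19509) = 2/1.19509 = 1.6735.
Hence ρ(B_{ω*}) = 1.6735 − 1 = 0.6735.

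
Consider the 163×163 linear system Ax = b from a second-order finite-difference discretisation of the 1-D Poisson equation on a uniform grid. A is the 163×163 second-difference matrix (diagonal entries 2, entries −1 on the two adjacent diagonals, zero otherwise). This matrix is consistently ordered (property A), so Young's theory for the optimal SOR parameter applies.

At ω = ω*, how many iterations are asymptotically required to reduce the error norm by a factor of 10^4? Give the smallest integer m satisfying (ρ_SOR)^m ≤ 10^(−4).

With n=163, ρ(Jacobi) = cos(π/164) = 0.9998165.
root = sin(π/164) = 0.0191549  (since 1−cos² = sin²).
[ω*] 2 ÷ (1 + 0.0191549) = 2 ÷ 1.0191549 = 1.9624102.
At ω = 1.9624102 every |λ(B_ω)| = ω−1, so ρ_SOR = 0.9624102.
(0.9624102)^m ≤ 10^{−4}  ⇒  m·ln(0.9624102) ≤ −4·ln10  ⇒  m ≥ 240.388  ⇒  m = 241

m = 241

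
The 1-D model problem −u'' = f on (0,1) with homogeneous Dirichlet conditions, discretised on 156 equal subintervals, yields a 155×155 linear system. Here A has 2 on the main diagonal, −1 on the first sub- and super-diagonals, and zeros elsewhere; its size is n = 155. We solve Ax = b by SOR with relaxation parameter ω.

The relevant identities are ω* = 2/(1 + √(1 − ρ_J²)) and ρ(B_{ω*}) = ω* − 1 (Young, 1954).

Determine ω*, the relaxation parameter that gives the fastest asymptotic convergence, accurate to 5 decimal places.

ω* = 1.96052

With n=155, ρ(Jacobi) = cos(π/156) = 0.99980.
√(1−ρ_J²) simplifies to sin(π/156) = 0.020137.
ω* = 2/(1 + 0.020137) = 2/1.020137 = 1.96052.
ρ(B_{ω*}) = ω*−1 = 0.96052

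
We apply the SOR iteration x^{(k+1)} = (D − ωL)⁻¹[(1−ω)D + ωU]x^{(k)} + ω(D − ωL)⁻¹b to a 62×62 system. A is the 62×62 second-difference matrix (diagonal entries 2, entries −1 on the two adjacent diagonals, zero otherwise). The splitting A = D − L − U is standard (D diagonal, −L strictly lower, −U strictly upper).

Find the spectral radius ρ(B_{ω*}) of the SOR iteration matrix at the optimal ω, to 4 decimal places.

ρ_SOR = 0.9050

B_J for the 62×62 system has eigenvalues cos(kπ/63); ρ_J = cos(π/63) = 0.9988.
√(1 − cos²(π/63)) = sin(π/63) ≈ 0.04985.
ω* = 2/(1 + 0.04985) = 2/1.04985 = 1.9050.
and ρ(B_{ω*}) = 1.9050 − 1 = 0.9050.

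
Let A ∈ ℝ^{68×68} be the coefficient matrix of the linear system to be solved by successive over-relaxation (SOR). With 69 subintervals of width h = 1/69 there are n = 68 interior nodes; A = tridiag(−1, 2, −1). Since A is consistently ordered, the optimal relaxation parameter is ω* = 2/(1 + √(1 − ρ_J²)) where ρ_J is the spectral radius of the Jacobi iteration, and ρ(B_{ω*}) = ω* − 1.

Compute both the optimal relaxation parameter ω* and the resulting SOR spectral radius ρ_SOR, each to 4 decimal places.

ω* = 1.9129, ρ_SOR = 0.9129

B_J for the 68×68 system has eigenvalues cos(kπ/69); ρ_J = cos(π/69) = 0.9990.
√(1−ρ_J²) = |sin(π/69)| = 0.04551
Then 2/(1+√(1−ρ_J²)) = 2/(1+0.04551); ω* = 2/1.04551 = 1.9129.
At ω = 1.9129 every |λ(B_ω)| = ω−1, so ρ_SOR = 0.9129.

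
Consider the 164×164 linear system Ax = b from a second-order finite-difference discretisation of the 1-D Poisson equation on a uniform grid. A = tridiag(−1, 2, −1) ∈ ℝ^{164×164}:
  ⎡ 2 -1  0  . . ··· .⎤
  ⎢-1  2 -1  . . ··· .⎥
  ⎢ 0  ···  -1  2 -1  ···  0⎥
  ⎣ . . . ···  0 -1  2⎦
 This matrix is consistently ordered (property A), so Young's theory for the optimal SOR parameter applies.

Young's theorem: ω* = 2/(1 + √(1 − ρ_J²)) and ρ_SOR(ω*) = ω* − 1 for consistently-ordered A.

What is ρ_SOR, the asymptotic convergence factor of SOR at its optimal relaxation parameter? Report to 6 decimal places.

spectrum of D⁻¹(L+U) = {cos(kπ/165) : 1≤k≤164}; ρ_J = cos(π/165) = 0.999819.
√(1 − cos²(π/165)) = sin(π/165) ≈ 0.0190388.
Young: ω* = 2/(1+√(1−ρ_J²)) = 2/(1+0.0190388) = 2/1.0190388 = 1.962634.
ρ_SOR = ω* − 1 = 1.962634 − 1 = 0.962634.

ρ_SOR = 0.962634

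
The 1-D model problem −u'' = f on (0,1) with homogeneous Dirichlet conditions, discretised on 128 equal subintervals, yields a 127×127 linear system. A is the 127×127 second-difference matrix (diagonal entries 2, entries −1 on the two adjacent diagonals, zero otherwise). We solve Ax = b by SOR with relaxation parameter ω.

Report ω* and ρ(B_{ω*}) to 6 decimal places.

spectrum of D⁻¹(L+U) = {cos(kπ/128) : 1≤k≤127}; ρ_J = cos(π/128) = 0.999699.
1 − cos²(π/128) = sin²(π/128) ⇒ √(1−ρ_J²) = sin(π/128) = 0.0245412.
ω* = 2 / (1 + 0.0245412) = 2 / 1.0245412 ≈ 1.952093.
[ρ_SOR] ω* − 1 = 0.952093.

ω* = 1.952093, ρ_SOR = 0.952093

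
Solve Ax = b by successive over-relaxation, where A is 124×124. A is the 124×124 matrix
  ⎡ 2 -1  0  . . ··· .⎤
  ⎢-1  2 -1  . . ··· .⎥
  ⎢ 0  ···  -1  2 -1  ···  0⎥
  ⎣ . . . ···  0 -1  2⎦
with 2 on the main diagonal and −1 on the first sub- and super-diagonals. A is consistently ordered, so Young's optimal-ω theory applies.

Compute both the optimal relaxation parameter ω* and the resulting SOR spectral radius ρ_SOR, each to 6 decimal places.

ω* = 1.950972, ρ_SOR = 0.950972

[ρ_J] n=124: ρ(B_J) = cos(π/(n+1)) = cos(π/125) = 0.999684.
√(1−ρ_J²) simplifies to sin(π/125) = 0.0251301.
ω* = 2/(1 + 0.0251301) = 2/1.0251301 = 1.950972.
and ρ(B_{ω*}) = 1.950972 − 1 = 0.950972.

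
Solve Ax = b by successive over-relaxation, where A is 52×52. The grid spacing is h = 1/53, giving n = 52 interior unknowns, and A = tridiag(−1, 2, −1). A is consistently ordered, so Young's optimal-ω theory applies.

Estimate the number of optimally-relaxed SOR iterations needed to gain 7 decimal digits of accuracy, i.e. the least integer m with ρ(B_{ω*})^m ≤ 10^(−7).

m = 136

n=52: λ(B_J) = 1 − λ(A)/2 = cos(kπ/53); k=1 gives ρ_J = 0.9982437.
1 − cos²(π/53) = sin²(π/53) ⇒ √(1−ρ_J²) = sin(π/53) = 0.0592406.
Young: ω* = 2/(1+√(1−ρ_J²)) = 2/(1+0.0592406) = 2/1.0592406 = 1.8881451.
ρ(B_{ω*}) = ω*−1 = 0.8881451
m ≥ 7·ln10 / (−ln 0.8881451) = 135.880; smallest integer m = 136.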